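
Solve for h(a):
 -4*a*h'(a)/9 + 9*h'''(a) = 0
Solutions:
 h(a) = C1 + Integral(C2*airyai(6^(2/3)*a/9) + C3*airybi(6^(2/3)*a/9), a)


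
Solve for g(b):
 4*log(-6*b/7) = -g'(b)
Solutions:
 g(b) = C1 - 4*b*log(-b) + 4*b*(-log(6) + 1 + log(7))


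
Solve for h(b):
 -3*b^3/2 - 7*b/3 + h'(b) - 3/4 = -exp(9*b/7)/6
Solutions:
 h(b) = C1 + 3*b^4/8 + 7*b^2/6 + 3*b/4 - 7*exp(9*b/7)/54


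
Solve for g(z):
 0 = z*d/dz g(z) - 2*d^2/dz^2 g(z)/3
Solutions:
 g(z) = C1 + C2*erfi(sqrt(3)*z/2)


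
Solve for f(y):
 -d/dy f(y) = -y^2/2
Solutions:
 f(y) = C1 + y^3/6


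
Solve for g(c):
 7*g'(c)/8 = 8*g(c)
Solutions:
 g(c) = C1*exp(64*c/7)


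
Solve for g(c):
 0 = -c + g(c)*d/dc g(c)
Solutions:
 g(c) = -sqrt(C1 + c^2)
 g(c) = sqrt(C1 + c^2)


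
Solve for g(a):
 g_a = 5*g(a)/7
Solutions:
 g(a) = C1*exp(5*a/7)


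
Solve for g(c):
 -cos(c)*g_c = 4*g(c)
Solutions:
 g(c) = C1*(sin(c)^2 - 2*sin(c) + 1)/(sin(c)^2 + 2*sin(c) + 1)


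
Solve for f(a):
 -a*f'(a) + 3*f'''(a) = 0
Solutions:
 f(a) = C1 + Integral(C2*airyai(3^(2/3)*a/3) + C3*airybi(3^(2/3)*a/3), a)


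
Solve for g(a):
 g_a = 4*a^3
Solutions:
 g(a) = C1 + a^4


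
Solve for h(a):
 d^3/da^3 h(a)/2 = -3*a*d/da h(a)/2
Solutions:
 h(a) = C1 + Integral(C2*airyai(-3^(1/3)*a) + C3*airybi(-3^(1/3)*a), a)


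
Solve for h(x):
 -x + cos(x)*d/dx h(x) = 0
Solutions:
 h(x) = C1 + Integral(x/cos(x), x)


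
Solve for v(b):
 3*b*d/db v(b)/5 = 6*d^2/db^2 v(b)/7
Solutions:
 v(b) = C1 + C2*erfi(sqrt(35)*b/10)


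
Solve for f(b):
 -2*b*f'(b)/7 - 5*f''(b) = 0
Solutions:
 f(b) = C1 + C2*erf(sqrt(35)*b/35)


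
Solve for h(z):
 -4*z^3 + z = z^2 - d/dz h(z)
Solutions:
 h(z) = C1 + z^4 + z^3/3 - z^2/2


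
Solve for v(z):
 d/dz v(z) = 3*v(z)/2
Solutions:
 v(z) = C1*exp(3*z/2)


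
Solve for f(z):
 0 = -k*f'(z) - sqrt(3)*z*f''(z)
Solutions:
 f(z) = C1 + z^(-sqrt(3)*re(k)/3 + 1)*(C2*sin(sqrt(3)*log(z)*Abs(im(k))/3) + C3*cos(sqrt(3)*log(z)*im(k)/3))


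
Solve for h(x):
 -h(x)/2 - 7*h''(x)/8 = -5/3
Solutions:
 h(x) = C1*sin(2*sqrt(7)*x/7) + C2*cos(2*sqrt(7)*x/7) + 10/3


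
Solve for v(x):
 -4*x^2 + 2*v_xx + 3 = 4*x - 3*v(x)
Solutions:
 v(x) = C1*sin(sqrt(6)*x/2) + C2*cos(sqrt(6)*x/2) + 4*x^2/3 + 4*x/3 - 25/9


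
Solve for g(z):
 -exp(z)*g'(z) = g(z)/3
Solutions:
 g(z) = C1*exp(exp(-z)/3)


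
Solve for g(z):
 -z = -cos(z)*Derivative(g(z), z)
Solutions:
 g(z) = C1 + Integral(z/cos(z), z)


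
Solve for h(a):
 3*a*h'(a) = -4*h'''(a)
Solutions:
 h(a) = C1 + Integral(C2*airyai(-6^(1/3)*a/2) + C3*airybi(-6^(1/3)*a/2), a)


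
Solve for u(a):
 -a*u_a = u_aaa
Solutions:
 u(a) = C1 + Integral(C2*airyai(-a) + C3*airybi(-a), a)


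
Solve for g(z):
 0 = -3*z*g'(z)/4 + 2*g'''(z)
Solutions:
 g(z) = C1 + Integral(C2*airyai(3^(1/3)*z/2) + C3*airybi(3^(1/3)*z/2), z)


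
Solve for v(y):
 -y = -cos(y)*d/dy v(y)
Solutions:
 v(y) = C1 + Integral(y/cos(y), y)


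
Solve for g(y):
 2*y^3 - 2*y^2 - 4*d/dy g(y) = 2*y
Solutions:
 g(y) = C1 + y^4/8 - y^3/6 - y^2/4


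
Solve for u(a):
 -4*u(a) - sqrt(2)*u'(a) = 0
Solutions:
 u(a) = C1*exp(-2*sqrt(2)*a)


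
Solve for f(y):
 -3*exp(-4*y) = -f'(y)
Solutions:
 f(y) = C1 - 3*exp(-4*y)/4


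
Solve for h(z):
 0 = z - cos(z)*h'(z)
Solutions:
 h(z) = C1 + Integral(z/cos(z), z)


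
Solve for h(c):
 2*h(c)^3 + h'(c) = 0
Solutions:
 h(c) = -sqrt(2)*sqrt(-1/(C1 - 2*c))/2
 h(c) = sqrt(2)*sqrt(-1/(C1 - 2*c))/2


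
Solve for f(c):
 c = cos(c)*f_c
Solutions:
 f(c) = C1 + Integral(c/cos(c), c)


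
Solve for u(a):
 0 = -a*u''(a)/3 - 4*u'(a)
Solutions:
 u(a) = C1 + C2/a^11


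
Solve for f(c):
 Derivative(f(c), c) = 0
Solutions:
 f(c) = C1


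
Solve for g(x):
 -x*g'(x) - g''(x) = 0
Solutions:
 g(x) = C1 + C2*erf(sqrt(2)*x/2)


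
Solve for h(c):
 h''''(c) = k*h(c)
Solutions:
 h(c) = C1*exp(-c*k^(1/4)) + C2*exp(c*k^(1/4)) + C3*exp(-I*c*k^(1/4)) + C4*exp(I*c*k^(1/4))


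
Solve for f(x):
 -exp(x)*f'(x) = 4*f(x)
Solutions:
 f(x) = C1*exp(4*exp(-x))


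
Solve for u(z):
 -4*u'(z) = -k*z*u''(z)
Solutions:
 u(z) = C1 + z^(((re(k) + 4)*re(k) + im(k)^2)/(re(k)^2 + im(k)^2))*(C2*sin(4*log(z)*Abs(im(k))/(re(k)^2 + im(k)^2)) + C3*cos(4*log(z)*im(k)/(re(k)^2 + im(k)^2)))


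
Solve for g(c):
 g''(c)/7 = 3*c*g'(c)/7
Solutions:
 g(c) = C1 + C2*erfi(sqrt(6)*c/2)


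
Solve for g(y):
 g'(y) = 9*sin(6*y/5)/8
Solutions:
 g(y) = C1 - 15*cos(6*y/5)/16


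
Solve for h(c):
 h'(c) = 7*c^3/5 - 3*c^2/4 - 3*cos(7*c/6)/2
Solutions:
 h(c) = C1 + 7*c^4/20 - c^3/4 - 9*sin(7*c/6)/7


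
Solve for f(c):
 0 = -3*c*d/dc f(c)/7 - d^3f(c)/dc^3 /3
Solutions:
 f(c) = C1 + Integral(C2*airyai(-21^(2/3)*c/7) + C3*airybi(-21^(2/3)*c/7), c)


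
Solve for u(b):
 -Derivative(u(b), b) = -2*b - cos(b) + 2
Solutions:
 u(b) = C1 + b^2 - 2*b + sin(b)


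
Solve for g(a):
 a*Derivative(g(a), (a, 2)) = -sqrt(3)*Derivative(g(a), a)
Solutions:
 g(a) = C1 + C2*a^(1 - sqrt(3))


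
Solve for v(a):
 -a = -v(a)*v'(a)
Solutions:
 v(a) = -sqrt(C1 + a^2)
 v(a) = sqrt(C1 + a^2)


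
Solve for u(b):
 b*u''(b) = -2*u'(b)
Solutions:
 u(b) = C1 + C2/b


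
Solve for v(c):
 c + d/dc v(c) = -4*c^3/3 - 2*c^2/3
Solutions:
 v(c) = C1 - c^4/3 - 2*c^3/9 - c^2/2


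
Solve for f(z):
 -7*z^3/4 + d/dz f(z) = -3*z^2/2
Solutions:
 f(z) = C1 + 7*z^4/16 - z^3/2


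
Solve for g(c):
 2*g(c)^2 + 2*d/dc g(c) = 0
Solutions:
 g(c) = 1/(C1 + c)


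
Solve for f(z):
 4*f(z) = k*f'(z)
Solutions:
 f(z) = C1*exp(4*z/k)


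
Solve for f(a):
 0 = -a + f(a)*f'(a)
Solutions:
 f(a) = -sqrt(C1 + a^2)
 f(a) = sqrt(C1 + a^2)


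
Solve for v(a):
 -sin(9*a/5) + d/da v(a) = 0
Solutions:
 v(a) = C1 - 5*cos(9*a/5)/9


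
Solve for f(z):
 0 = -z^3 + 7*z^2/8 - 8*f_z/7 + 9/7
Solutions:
 f(z) = C1 - 7*z^4/32 + 49*z^3/192 + 9*z/8


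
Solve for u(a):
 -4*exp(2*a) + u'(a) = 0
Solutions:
 u(a) = C1 + 2*exp(2*a)


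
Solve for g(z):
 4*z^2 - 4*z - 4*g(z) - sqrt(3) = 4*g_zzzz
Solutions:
 g(z) = z^2 - z + (C1*sin(sqrt(2)*z/2) + C2*cos(sqrt(2)*z/2))*exp(-sqrt(2)*z/2) + (C3*sin(sqrt(2)*z/2) + C4*cos(sqrt(2)*z/2))*exp(sqrt(2)*z/2) - sqrt(3)/4


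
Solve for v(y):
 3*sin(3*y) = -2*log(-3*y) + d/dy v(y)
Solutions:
 v(y) = C1 + 2*y*log(-y) - 2*y + 2*y*log(3) - cos(3*y)


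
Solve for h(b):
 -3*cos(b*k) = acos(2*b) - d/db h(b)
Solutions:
 h(b) = C1 + b*acos(2*b) - sqrt(1 - 4*b^2)/2 + 3*Piecewise((sin(b*k)/k, Ne(k, 0)), (b, True))


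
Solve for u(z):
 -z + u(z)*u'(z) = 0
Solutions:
 u(z) = -sqrt(C1 + z^2)
 u(z) = sqrt(C1 + z^2)


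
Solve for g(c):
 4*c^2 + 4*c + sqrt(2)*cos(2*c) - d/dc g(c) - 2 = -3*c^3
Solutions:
 g(c) = C1 + 3*c^4/4 + 4*c^3/3 + 2*c^2 - 2*c + sqrt(2)*sin(2*c)/2


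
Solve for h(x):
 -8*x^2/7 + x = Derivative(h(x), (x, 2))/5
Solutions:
 h(x) = C1 + C2*x - 10*x^4/21 + 5*x^3/6


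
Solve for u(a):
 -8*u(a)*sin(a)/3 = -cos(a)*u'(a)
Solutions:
 u(a) = C1/cos(a)^(8/3)


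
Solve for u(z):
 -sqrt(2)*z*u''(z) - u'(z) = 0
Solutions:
 u(z) = C1 + C2*z^(1 - sqrt(2)/2)


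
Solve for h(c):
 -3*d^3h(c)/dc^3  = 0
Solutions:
 h(c) = C1 + C2*c + C3*c^2


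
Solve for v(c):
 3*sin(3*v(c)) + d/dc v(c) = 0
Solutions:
 v(c) = -acos((-C1 - exp(18*c))/(C1 - exp(18*c)))/3 + 2*pi/3
 v(c) = acos((-C1 - exp(18*c))/(C1 - exp(18*c)))/3


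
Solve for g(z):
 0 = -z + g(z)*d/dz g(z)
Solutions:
 g(z) = -sqrt(C1 + z^2)
 g(z) = sqrt(C1 + z^2)


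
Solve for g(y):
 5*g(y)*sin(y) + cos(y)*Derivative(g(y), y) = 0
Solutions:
 g(y) = C1*cos(y)^5


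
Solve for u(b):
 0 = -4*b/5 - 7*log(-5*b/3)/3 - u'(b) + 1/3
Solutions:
 u(b) = C1 - 2*b^2/5 - 7*b*log(-b)/3 + b*(-7*log(5) + 7*log(3) + 8)/3


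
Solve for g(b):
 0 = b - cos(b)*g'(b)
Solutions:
 g(b) = C1 + Integral(b/cos(b), b)


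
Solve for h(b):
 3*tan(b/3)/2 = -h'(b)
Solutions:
 h(b) = C1 + 9*log(cos(b/3))/2


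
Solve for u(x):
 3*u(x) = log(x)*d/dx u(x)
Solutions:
 u(x) = C1*exp(3*li(x))


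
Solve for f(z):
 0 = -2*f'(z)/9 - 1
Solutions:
 f(z) = C1 - 9*z/2


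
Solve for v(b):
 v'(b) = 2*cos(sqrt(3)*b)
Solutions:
 v(b) = C1 + 2*sqrt(3)*sin(sqrt(3)*b)/3


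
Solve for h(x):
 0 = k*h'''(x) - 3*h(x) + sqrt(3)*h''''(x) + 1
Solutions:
 h(x) = C1*exp(x*(-sqrt(3)*k - sqrt(3)*sqrt(k^2 + 2*6^(2/3)*(-sqrt(3)*k^2 + sqrt(3*k^4 + 256*sqrt(3)))^(1/3) - 16*2^(1/3)*3^(5/6)/(-sqrt(3)*k^2 + sqrt(3*k^4 + 256*sqrt(3)))^(1/3)) + sqrt(6)*sqrt(k^3/sqrt(k^2 + 2*6^(2/3)*(-sqrt(3)*k^2 + sqrt(3*k^4 + 256*sqrt(3)))^(1/3) - 16*2^(1/3)*3^(5/6)/(-sqrt(3)*k^2 + sqrt(3*k^4 + 256*sqrt(3)))^(1/3)) + k^2 - 6^(2/3)*(-sqrt(3)*k^2 + sqrt(3*k^4 + 256*sqrt(3)))^(1/3) + 8*2^(1/3)*3^(5/6)/(-sqrt(3)*k^2 + sqrt(3*k^4 + 256*sqrt(3)))^(1/3)))/12) + C2*exp(x*(-sqrt(3)*k + sqrt(3)*sqrt(k^2 + 2*6^(2/3)*(-sqrt(3)*k^2 + sqrt(3*k^4 + 256*sqrt(3)))^(1/3) - 16*2^(1/3)*3^(5/6)/(-sqrt(3)*k^2 + sqrt(3*k^4 + 256*sqrt(3)))^(1/3)) - sqrt(6)*sqrt(-k^3/sqrt(k^2 + 2*6^(2/3)*(-sqrt(3)*k^2 + sqrt(3*k^4 + 256*sqrt(3)))^(1/3) - 16*2^(1/3)*3^(5/6)/(-sqrt(3)*k^2 + sqrt(3*k^4 + 256*sqrt(3)))^(1/3)) + k^2 - 6^(2/3)*(-sqrt(3)*k^2 + sqrt(3*k^4 + 256*sqrt(3)))^(1/3) + 8*2^(1/3)*3^(5/6)/(-sqrt(3)*k^2 + sqrt(3*k^4 + 256*sqrt(3)))^(1/3)))/12) + C3*exp(x*(-sqrt(3)*k + sqrt(3)*sqrt(k^2 + 2*6^(2/3)*(-sqrt(3)*k^2 + sqrt(3*k^4 + 256*sqrt(3)))^(1/3) - 16*2^(1/3)*3^(5/6)/(-sqrt(3)*k^2 + sqrt(3*k^4 + 256*sqrt(3)))^(1/3)) + sqrt(6)*sqrt(-k^3/sqrt(k^2 + 2*6^(2/3)*(-sqrt(3)*k^2 + sqrt(3*k^4 + 256*sqrt(3)))^(1/3) - 16*2^(1/3)*3^(5/6)/(-sqrt(3)*k^2 + sqrt(3*k^4 + 256*sqrt(3)))^(1/3)) + k^2 - 6^(2/3)*(-sqrt(3)*k^2 + sqrt(3*k^4 + 256*sqrt(3)))^(1/3) + 8*2^(1/3)*3^(5/6)/(-sqrt(3)*k^2 + sqrt(3*k^4 + 256*sqrt(3)))^(1/3)))/12) + C4*exp(-x*(sqrt(3)*k + sqrt(3)*sqrt(k^2 + 2*6^(2/3)*(-sqrt(3)*k^2 + sqrt(3*k^4 + 256*sqrt(3)))^(1/3) - 16*2^(1/3)*3^(5/6)/(-sqrt(3)*k^2 + sqrt(3*k^4 + 256*sqrt(3)))^(1/3)) + sqrt(6)*sqrt(k^3/sqrt(k^2 + 2*6^(2/3)*(-sqrt(3)*k^2 + sqrt(3*k^4 + 256*sqrt(3)))^(1/3) - 16*2^(1/3)*3^(5/6)/(-sqrt(3)*k^2 + sqrt(3*k^4 + 256*sqrt(3)))^(1/3)) + k^2 - 6^(2/3)*(-sqrt(3)*k^2 + sqrt(3*k^4 + 256*sqrt(3)))^(1/3) + 8*2^(1/3)*3^(5/6)/(-sqrt(3)*k^2 + sqrt(3*k^4 + 256*sqrt(3)))^(1/3)))/12) + 1/3


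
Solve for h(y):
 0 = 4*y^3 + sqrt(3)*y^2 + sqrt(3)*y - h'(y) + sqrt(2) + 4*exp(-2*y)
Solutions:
 h(y) = C1 + y^4 + sqrt(3)*y^3/3 + sqrt(3)*y^2/2 + sqrt(2)*y - 2*exp(-2*y)


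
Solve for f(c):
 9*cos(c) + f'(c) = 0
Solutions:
 f(c) = C1 - 9*sin(c)


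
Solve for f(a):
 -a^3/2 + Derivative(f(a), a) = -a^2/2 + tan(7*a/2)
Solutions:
 f(a) = C1 + a^4/8 - a^3/6 - 2*log(cos(7*a/2))/7


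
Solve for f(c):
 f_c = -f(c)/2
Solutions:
 f(c) = C1*exp(-c/2)


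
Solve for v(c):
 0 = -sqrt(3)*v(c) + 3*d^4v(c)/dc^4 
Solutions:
 v(c) = C1*exp(-3^(7/8)*c/3) + C2*exp(3^(7/8)*c/3) + C3*sin(3^(7/8)*c/3) + C4*cos(3^(7/8)*c/3)


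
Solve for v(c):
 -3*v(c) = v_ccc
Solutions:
 v(c) = C3*exp(-3^(1/3)*c) + (C1*sin(3^(5/6)*c/2) + C2*cos(3^(5/6)*c/2))*exp(3^(1/3)*c/2)


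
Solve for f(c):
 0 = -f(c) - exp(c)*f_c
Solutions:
 f(c) = C1*exp(exp(-c))


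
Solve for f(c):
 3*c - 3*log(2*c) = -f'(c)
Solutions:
 f(c) = C1 - 3*c^2/2 + 3*c*log(c) - 3*c + c*log(8)


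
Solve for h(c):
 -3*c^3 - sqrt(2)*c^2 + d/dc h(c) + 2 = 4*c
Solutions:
 h(c) = C1 + 3*c^4/4 + sqrt(2)*c^3/3 + 2*c^2 - 2*c


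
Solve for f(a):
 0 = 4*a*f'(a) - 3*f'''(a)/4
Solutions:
 f(a) = C1 + Integral(C2*airyai(2*2^(1/3)*3^(2/3)*a/3) + C3*airybi(2*2^(1/3)*3^(2/3)*a/3), a)


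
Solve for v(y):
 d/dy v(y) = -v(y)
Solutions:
 v(y) = C1*exp(-y)


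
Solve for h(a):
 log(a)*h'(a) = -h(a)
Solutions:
 h(a) = C1*exp(-li(a))


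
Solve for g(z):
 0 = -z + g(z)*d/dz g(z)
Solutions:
 g(z) = -sqrt(C1 + z^2)
 g(z) = sqrt(C1 + z^2)


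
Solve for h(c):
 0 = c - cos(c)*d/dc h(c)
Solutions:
 h(c) = C1 + Integral(c/cos(c), c)


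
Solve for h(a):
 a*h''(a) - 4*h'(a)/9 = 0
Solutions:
 h(a) = C1 + C2*a^(13/9)


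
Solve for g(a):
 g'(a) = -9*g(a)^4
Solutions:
 g(a) = (-3^(2/3) - 3*3^(1/6)*I)*(1/(C1 + 9*a))^(1/3)/6
 g(a) = (-3^(2/3) + 3*3^(1/6)*I)*(1/(C1 + 9*a))^(1/3)/6
 g(a) = (1/(C1 + 27*a))^(1/3)


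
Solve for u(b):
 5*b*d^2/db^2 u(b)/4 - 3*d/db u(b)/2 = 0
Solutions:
 u(b) = C1 + C2*b^(11/5)


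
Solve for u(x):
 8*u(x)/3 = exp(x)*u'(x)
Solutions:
 u(x) = C1*exp(-8*exp(-x)/3)


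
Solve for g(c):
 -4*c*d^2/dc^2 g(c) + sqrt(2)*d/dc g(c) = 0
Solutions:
 g(c) = C1 + C2*c^(sqrt(2)/4 + 1)


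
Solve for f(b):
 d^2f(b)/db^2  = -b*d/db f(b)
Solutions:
 f(b) = C1 + C2*erf(sqrt(2)*b/2)


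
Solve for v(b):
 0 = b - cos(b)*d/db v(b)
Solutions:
 v(b) = C1 + Integral(b/cos(b), b)


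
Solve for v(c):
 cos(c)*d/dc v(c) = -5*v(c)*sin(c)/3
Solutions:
 v(c) = C1*cos(c)^(5/3)


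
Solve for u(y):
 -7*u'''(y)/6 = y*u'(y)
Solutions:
 u(y) = C1 + Integral(C2*airyai(-6^(1/3)*7^(2/3)*y/7) + C3*airybi(-6^(1/3)*7^(2/3)*y/7), y)


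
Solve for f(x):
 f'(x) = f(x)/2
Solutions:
 f(x) = C1*exp(x/2)


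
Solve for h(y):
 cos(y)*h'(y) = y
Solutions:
 h(y) = C1 + Integral(y/cos(y), y)


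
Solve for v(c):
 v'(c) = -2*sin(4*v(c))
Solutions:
 v(c) = -acos((-C1 - exp(16*c))/(C1 - exp(16*c)))/4 + pi/2
 v(c) = acos((-C1 - exp(16*c))/(C1 - exp(16*c)))/4


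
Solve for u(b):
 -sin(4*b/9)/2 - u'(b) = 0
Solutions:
 u(b) = C1 + 9*cos(4*b/9)/8


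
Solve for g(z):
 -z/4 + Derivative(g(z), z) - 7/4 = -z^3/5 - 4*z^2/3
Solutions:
 g(z) = C1 - z^4/20 - 4*z^3/9 + z^2/8 + 7*z/4


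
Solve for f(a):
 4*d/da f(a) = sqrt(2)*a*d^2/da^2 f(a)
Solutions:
 f(a) = C1 + C2*a^(1 + 2*sqrt(2))


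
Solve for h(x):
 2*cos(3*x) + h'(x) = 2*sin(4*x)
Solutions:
 h(x) = C1 - 2*sin(3*x)/3 - cos(4*x)/2


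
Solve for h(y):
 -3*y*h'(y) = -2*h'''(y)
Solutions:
 h(y) = C1 + Integral(C2*airyai(2^(2/3)*3^(1/3)*y/2) + C3*airybi(2^(2/3)*3^(1/3)*y/2), y)


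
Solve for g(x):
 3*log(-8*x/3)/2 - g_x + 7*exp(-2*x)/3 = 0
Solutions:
 g(x) = C1 + 3*x*log(-x)/2 + 3*x*(-log(3) - 1 + 3*log(2))/2 - 7*exp(-2*x)/6


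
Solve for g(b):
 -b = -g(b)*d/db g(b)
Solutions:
 g(b) = -sqrt(C1 + b^2)
 g(b) = sqrt(C1 + b^2)


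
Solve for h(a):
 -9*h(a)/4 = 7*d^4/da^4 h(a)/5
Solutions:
 h(a) = (C1*sin(sqrt(3)*5^(1/4)*7^(3/4)*a/14) + C2*cos(sqrt(3)*5^(1/4)*7^(3/4)*a/14))*exp(-sqrt(3)*5^(1/4)*7^(3/4)*a/14) + (C3*sin(sqrt(3)*5^(1/4)*7^(3/4)*a/14) + C4*cos(sqrt(3)*5^(1/4)*7^(3/4)*a/14))*exp(sqrt(3)*5^(1/4)*7^(3/4)*a/14)


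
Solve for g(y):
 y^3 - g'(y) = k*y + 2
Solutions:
 g(y) = C1 - k*y^2/2 + y^4/4 - 2*y


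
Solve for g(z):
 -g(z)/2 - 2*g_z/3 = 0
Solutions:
 g(z) = C1*exp(-3*z/4)


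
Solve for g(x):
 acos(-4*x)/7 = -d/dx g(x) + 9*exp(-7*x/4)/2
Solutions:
 g(x) = C1 - x*acos(-4*x)/7 - sqrt(1 - 16*x^2)/28 - 18*exp(-7*x/4)/7


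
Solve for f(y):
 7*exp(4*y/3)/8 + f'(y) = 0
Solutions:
 f(y) = C1 - 21*exp(4*y/3)/32


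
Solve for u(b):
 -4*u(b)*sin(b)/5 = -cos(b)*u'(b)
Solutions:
 u(b) = C1/cos(b)^(4/5)


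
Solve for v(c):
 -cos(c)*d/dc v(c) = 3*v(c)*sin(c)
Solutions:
 v(c) = C1*cos(c)^3


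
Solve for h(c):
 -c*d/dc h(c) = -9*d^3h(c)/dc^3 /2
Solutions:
 h(c) = C1 + Integral(C2*airyai(6^(1/3)*c/3) + C3*airybi(6^(1/3)*c/3), c)


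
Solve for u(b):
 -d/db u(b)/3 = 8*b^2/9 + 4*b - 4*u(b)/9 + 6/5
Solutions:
 u(b) = C1*exp(4*b/3) + 2*b^2 + 12*b + 117/10


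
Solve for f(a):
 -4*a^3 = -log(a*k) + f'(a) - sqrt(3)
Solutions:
 f(a) = C1 - a^4 + a*log(a*k) + a*(-1 + sqrt(3))


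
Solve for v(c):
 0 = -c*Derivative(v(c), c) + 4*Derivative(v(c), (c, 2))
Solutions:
 v(c) = C1 + C2*erfi(sqrt(2)*c/4)


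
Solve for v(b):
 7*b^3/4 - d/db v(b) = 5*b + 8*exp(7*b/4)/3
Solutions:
 v(b) = C1 + 7*b^4/16 - 5*b^2/2 - 32*exp(7*b/4)/21


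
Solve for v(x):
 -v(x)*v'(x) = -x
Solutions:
 v(x) = -sqrt(C1 + x^2)
 v(x) = sqrt(C1 + x^2)


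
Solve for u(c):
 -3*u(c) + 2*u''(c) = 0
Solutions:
 u(c) = C1*exp(-sqrt(6)*c/2) + C2*exp(sqrt(6)*c/2)


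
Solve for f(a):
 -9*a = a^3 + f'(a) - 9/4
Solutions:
 f(a) = C1 - a^4/4 - 9*a^2/2 + 9*a/4


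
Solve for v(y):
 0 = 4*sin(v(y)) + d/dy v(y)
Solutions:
 v(y) = -acos((-C1 - exp(8*y))/(C1 - exp(8*y))) + 2*pi
 v(y) = acos((-C1 - exp(8*y))/(C1 - exp(8*y)))


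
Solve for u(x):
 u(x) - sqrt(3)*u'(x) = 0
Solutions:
 u(x) = C1*exp(sqrt(3)*x/3)


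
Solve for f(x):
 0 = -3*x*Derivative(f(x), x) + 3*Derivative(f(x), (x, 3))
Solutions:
 f(x) = C1 + Integral(C2*airyai(x) + C3*airybi(x), x)


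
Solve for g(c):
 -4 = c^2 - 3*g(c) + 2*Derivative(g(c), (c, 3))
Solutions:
 g(c) = C3*exp(2^(2/3)*3^(1/3)*c/2) + c^2/3 + (C1*sin(2^(2/3)*3^(5/6)*c/4) + C2*cos(2^(2/3)*3^(5/6)*c/4))*exp(-2^(2/3)*3^(1/3)*c/4) + 4/3


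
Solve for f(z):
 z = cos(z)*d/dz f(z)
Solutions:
 f(z) = C1 + Integral(z/cos(z), z)


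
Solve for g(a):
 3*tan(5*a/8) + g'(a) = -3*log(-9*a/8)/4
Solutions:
 g(a) = C1 - 3*a*log(-a)/4 - 3*a*log(3)/2 + 3*a/4 + 9*a*log(2)/4 + 24*log(cos(5*a/8))/5


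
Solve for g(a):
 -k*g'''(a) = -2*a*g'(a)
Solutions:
 g(a) = C1 + Integral(C2*airyai(2^(1/3)*a*(1/k)^(1/3)) + C3*airybi(2^(1/3)*a*(1/k)^(1/3)), a)


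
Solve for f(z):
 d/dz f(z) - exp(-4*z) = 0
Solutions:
 f(z) = C1 - exp(-4*z)/4


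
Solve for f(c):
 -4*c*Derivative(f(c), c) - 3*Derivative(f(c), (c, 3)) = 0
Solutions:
 f(c) = C1 + Integral(C2*airyai(-6^(2/3)*c/3) + C3*airybi(-6^(2/3)*c/3), c)


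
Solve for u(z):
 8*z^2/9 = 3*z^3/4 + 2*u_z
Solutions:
 u(z) = C1 - 3*z^4/32 + 4*z^3/27


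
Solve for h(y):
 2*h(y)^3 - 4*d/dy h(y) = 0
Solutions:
 h(y) = -sqrt(-1/(C1 + y))
 h(y) = sqrt(-1/(C1 + y))


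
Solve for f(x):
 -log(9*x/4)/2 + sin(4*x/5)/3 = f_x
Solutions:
 f(x) = C1 - x*log(x)/2 - x*log(3) + x/2 + x*log(2) - 5*cos(4*x/5)/12


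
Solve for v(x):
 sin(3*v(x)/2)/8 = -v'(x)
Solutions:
 x/8 + log(cos(3*v(x)/2) - 1)/3 - log(cos(3*v(x)/2) + 1)/3 = C1


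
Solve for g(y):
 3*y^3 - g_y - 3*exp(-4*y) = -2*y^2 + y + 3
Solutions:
 g(y) = C1 + 3*y^4/4 + 2*y^3/3 - y^2/2 - 3*y + 3*exp(-4*y)/4


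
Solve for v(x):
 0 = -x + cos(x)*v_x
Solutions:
 v(x) = C1 + Integral(x/cos(x), x)


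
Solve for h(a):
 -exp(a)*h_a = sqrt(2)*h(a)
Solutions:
 h(a) = C1*exp(sqrt(2)*exp(-a))


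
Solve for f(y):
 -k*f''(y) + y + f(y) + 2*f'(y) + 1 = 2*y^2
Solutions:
 f(y) = C1*exp(y*(1 - sqrt(k + 1))/k) + C2*exp(y*(sqrt(k + 1) + 1)/k) + 4*k + 2*y^2 - 9*y + 17


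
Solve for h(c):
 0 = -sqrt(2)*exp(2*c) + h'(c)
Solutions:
 h(c) = C1 + sqrt(2)*exp(2*c)/2


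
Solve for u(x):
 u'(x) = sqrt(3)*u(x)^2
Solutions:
 u(x) = -1/(C1 + sqrt(3)*x)


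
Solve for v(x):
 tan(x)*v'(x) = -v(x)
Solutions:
 v(x) = C1/sin(x)


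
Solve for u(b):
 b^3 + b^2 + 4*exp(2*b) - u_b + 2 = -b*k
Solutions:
 u(b) = C1 + b^4/4 + b^3/3 + b^2*k/2 + 2*b + 2*exp(2*b)


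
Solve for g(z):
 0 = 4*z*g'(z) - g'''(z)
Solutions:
 g(z) = C1 + Integral(C2*airyai(2^(2/3)*z) + C3*airybi(2^(2/3)*z), z)


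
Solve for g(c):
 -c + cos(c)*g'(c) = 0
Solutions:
 g(c) = C1 + Integral(c/cos(c), c)


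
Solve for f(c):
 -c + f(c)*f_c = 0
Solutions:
 f(c) = -sqrt(C1 + c^2)
 f(c) = sqrt(C1 + c^2)


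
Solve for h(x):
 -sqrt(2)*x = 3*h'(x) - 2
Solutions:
 h(x) = C1 - sqrt(2)*x^2/6 + 2*x/3


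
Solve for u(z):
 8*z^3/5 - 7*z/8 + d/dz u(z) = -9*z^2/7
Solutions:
 u(z) = C1 - 2*z^4/5 - 3*z^3/7 + 7*z^2/16


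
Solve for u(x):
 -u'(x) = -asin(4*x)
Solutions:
 u(x) = C1 + x*asin(4*x) + sqrt(1 - 16*x^2)/4


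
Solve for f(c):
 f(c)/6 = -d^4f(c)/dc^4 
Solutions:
 f(c) = (C1*sin(2^(1/4)*3^(3/4)*c/6) + C2*cos(2^(1/4)*3^(3/4)*c/6))*exp(-2^(1/4)*3^(3/4)*c/6) + (C3*sin(2^(1/4)*3^(3/4)*c/6) + C4*cos(2^(1/4)*3^(3/4)*c/6))*exp(2^(1/4)*3^(3/4)*c/6)


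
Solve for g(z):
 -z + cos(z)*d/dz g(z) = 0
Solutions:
 g(z) = C1 + Integral(z/cos(z), z)


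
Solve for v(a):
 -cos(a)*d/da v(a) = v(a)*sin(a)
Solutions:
 v(a) = C1*cos(a)


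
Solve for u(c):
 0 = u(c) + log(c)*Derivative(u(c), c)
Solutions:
 u(c) = C1*exp(-li(c))


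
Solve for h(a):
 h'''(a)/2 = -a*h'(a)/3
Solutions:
 h(a) = C1 + Integral(C2*airyai(-2^(1/3)*3^(2/3)*a/3) + C3*airybi(-2^(1/3)*3^(2/3)*a/3), a)


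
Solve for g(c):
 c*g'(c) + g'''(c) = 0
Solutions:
 g(c) = C1 + Integral(C2*airyai(-c) + C3*airybi(-c), c)


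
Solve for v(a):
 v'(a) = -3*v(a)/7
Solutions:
 v(a) = C1*exp(-3*a/7)


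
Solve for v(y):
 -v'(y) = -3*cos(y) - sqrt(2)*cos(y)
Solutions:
 v(y) = C1 + sqrt(2)*sin(y) + 3*sin(y)


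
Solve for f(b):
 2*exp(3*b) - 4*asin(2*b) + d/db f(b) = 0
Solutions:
 f(b) = C1 + 4*b*asin(2*b) + 2*sqrt(1 - 4*b^2) - 2*exp(3*b)/3


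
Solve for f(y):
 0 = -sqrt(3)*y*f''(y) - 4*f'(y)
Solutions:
 f(y) = C1 + C2*y^(1 - 4*sqrt(3)/3)


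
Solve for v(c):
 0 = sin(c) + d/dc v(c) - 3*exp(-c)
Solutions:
 v(c) = C1 + cos(c) - 3*exp(-c)


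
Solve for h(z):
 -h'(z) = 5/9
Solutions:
 h(z) = C1 - 5*z/9


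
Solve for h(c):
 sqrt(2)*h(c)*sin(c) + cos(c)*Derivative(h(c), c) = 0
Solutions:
 h(c) = C1*cos(c)^(sqrt(2))


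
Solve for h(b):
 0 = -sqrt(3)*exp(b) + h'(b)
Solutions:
 h(b) = C1 + sqrt(3)*exp(b)


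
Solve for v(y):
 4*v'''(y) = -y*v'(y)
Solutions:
 v(y) = C1 + Integral(C2*airyai(-2^(1/3)*y/2) + C3*airybi(-2^(1/3)*y/2), y)


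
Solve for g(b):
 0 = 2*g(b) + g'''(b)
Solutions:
 g(b) = C3*exp(-2^(1/3)*b) + (C1*sin(2^(1/3)*sqrt(3)*b/2) + C2*cos(2^(1/3)*sqrt(3)*b/2))*exp(2^(1/3)*b/2)


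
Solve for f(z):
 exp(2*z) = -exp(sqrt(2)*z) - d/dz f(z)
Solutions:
 f(z) = C1 - exp(2*z)/2 - sqrt(2)*exp(sqrt(2)*z)/2


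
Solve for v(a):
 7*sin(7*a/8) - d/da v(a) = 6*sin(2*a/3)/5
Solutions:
 v(a) = C1 + 9*cos(2*a/3)/5 - 8*cos(7*a/8)


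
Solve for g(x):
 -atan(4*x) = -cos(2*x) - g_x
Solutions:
 g(x) = C1 + x*atan(4*x) - log(16*x^2 + 1)/8 - sin(2*x)/2


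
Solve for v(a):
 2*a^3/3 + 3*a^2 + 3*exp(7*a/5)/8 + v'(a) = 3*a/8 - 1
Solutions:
 v(a) = C1 - a^4/6 - a^3 + 3*a^2/16 - a - 15*exp(7*a/5)/56


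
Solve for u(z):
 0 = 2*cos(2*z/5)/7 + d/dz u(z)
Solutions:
 u(z) = C1 - 5*sin(2*z/5)/7


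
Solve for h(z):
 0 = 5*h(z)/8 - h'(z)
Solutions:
 h(z) = C1*exp(5*z/8)


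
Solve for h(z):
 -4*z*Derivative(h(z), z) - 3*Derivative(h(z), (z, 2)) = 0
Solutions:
 h(z) = C1 + C2*erf(sqrt(6)*z/3)


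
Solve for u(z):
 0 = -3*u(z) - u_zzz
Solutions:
 u(z) = C3*exp(-3^(1/3)*z) + (C1*sin(3^(5/6)*z/2) + C2*cos(3^(5/6)*z/2))*exp(3^(1/3)*z/2)


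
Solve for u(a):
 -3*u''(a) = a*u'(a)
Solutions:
 u(a) = C1 + C2*erf(sqrt(6)*a/6)


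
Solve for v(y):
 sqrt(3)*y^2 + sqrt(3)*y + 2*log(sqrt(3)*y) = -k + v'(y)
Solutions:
 v(y) = C1 + k*y + sqrt(3)*y^3/3 + sqrt(3)*y^2/2 + 2*y*log(y) - 2*y + y*log(3)


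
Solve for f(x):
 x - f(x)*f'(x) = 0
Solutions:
 f(x) = -sqrt(C1 + x^2)
 f(x) = sqrt(C1 + x^2)


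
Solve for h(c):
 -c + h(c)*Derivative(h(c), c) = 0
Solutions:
 h(c) = -sqrt(C1 + c^2)
 h(c) = sqrt(C1 + c^2)


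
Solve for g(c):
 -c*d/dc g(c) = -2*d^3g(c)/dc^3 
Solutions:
 g(c) = C1 + Integral(C2*airyai(2^(2/3)*c/2) + C3*airybi(2^(2/3)*c/2), c)


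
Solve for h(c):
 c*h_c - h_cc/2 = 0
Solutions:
 h(c) = C1 + C2*erfi(c)


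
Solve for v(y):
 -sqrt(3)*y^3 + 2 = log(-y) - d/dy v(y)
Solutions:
 v(y) = C1 + sqrt(3)*y^4/4 + y*log(-y) - 3*y


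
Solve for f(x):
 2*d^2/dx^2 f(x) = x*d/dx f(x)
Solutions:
 f(x) = C1 + C2*erfi(x/2)


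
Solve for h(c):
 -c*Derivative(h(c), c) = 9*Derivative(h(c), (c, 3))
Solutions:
 h(c) = C1 + Integral(C2*airyai(-3^(1/3)*c/3) + C3*airybi(-3^(1/3)*c/3), c)


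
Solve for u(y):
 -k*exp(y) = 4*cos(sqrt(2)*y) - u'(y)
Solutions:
 u(y) = C1 + k*exp(y) + 2*sqrt(2)*sin(sqrt(2)*y)


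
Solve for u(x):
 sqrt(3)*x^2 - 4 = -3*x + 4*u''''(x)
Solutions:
 u(x) = C1 + C2*x + C3*x^2 + C4*x^3 + sqrt(3)*x^6/1440 + x^5/160 - x^4/24


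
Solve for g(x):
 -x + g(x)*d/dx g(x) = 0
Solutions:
 g(x) = -sqrt(C1 + x^2)
 g(x) = sqrt(C1 + x^2)


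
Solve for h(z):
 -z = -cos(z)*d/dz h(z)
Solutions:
 h(z) = C1 + Integral(z/cos(z), z)


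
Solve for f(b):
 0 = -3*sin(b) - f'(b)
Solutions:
 f(b) = C1 + 3*cos(b)


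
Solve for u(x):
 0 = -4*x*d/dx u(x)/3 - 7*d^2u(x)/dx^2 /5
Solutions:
 u(x) = C1 + C2*erf(sqrt(210)*x/21)


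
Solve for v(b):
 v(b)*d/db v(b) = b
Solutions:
 v(b) = -sqrt(C1 + b^2)
 v(b) = sqrt(C1 + b^2)


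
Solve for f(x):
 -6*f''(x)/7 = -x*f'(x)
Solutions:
 f(x) = C1 + C2*erfi(sqrt(21)*x/6)


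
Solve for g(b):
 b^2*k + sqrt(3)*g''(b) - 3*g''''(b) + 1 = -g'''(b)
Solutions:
 g(b) = C1 + C2*b + C3*exp(b*(1 - sqrt(1 + 12*sqrt(3)))/6) + C4*exp(b*(1 + sqrt(1 + 12*sqrt(3)))/6) - sqrt(3)*b^4*k/36 + b^3*k/9 + b^2*(-k - sqrt(3)*k/9 - sqrt(3)/6)


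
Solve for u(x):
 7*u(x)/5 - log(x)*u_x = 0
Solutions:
 u(x) = C1*exp(7*li(x)/5)


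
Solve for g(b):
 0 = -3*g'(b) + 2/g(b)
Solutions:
 g(b) = -sqrt(C1 + 12*b)/3
 g(b) = sqrt(C1 + 12*b)/3


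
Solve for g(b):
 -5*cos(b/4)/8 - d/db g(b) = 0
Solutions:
 g(b) = C1 - 5*sin(b/4)/2


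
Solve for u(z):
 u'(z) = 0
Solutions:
 u(z) = C1


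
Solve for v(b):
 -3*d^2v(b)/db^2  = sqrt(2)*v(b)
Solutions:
 v(b) = C1*sin(2^(1/4)*sqrt(3)*b/3) + C2*cos(2^(1/4)*sqrt(3)*b/3)


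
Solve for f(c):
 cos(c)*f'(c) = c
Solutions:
 f(c) = C1 + Integral(c/cos(c), c)


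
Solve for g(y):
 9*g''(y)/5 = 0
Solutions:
 g(y) = C1 + C2*y


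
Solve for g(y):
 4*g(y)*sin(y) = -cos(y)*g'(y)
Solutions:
 g(y) = C1*cos(y)^4


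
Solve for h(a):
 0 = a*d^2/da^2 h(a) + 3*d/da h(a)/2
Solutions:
 h(a) = C1 + C2/sqrt(a)


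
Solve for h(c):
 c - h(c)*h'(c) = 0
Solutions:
 h(c) = -sqrt(C1 + c^2)
 h(c) = sqrt(C1 + c^2)


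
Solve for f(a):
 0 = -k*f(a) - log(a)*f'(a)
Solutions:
 f(a) = C1*exp(-k*li(a))


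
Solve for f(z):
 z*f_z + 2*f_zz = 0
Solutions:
 f(z) = C1 + C2*erf(z/2)


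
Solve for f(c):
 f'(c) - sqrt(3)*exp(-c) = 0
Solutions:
 f(c) = C1 - sqrt(3)*exp(-c)


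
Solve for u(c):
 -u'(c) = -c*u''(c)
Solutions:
 u(c) = C1 + C2*c^2


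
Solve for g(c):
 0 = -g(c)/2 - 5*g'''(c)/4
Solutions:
 g(c) = C3*exp(-2^(1/3)*5^(2/3)*c/5) + (C1*sin(2^(1/3)*sqrt(3)*5^(2/3)*c/10) + C2*cos(2^(1/3)*sqrt(3)*5^(2/3)*c/10))*exp(2^(1/3)*5^(2/3)*c/10)


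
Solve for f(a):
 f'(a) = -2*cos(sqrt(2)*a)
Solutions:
 f(a) = C1 - sqrt(2)*sin(sqrt(2)*a)


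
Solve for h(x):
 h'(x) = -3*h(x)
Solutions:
 h(x) = C1*exp(-3*x)


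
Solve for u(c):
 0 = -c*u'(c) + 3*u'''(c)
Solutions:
 u(c) = C1 + Integral(C2*airyai(3^(2/3)*c/3) + C3*airybi(3^(2/3)*c/3), c)


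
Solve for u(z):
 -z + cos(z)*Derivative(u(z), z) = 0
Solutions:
 u(z) = C1 + Integral(z/cos(z), z)


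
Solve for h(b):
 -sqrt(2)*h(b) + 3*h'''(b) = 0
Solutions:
 h(b) = C3*exp(2^(1/6)*3^(2/3)*b/3) + (C1*sin(6^(1/6)*b/2) + C2*cos(6^(1/6)*b/2))*exp(-2^(1/6)*3^(2/3)*b/6)


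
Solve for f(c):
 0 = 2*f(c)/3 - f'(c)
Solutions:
 f(c) = C1*exp(2*c/3)


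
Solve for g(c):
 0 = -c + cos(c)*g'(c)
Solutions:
 g(c) = C1 + Integral(c/cos(c), c)


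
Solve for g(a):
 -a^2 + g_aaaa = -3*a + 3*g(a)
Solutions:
 g(a) = C1*exp(-3^(1/4)*a) + C2*exp(3^(1/4)*a) + C3*sin(3^(1/4)*a) + C4*cos(3^(1/4)*a) - a^2/3 + a


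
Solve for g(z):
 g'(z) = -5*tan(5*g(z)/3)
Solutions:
 g(z) = -3*asin(C1*exp(-25*z/3))/5 + 3*pi/5
 g(z) = 3*asin(C1*exp(-25*z/3))/5


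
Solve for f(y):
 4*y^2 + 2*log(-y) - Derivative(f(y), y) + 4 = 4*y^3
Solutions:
 f(y) = C1 - y^4 + 4*y^3/3 + 2*y*log(-y) + 2*y


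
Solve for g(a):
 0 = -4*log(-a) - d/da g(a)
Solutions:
 g(a) = C1 - 4*a*log(-a) + 4*a


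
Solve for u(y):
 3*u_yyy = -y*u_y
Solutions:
 u(y) = C1 + Integral(C2*airyai(-3^(2/3)*y/3) + C3*airybi(-3^(2/3)*y/3), y)


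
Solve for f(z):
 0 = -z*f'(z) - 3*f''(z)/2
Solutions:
 f(z) = C1 + C2*erf(sqrt(3)*z/3)


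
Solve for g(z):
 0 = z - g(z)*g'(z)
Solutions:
 g(z) = -sqrt(C1 + z^2)
 g(z) = sqrt(C1 + z^2)


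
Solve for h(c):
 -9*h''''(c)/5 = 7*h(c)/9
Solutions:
 h(c) = (C1*sin(sqrt(2)*35^(1/4)*c/6) + C2*cos(sqrt(2)*35^(1/4)*c/6))*exp(-sqrt(2)*35^(1/4)*c/6) + (C3*sin(sqrt(2)*35^(1/4)*c/6) + C4*cos(sqrt(2)*35^(1/4)*c/6))*exp(sqrt(2)*35^(1/4)*c/6)


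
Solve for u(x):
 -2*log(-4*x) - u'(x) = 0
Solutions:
 u(x) = C1 - 2*x*log(-x) + 2*x*(1 - 2*log(2))


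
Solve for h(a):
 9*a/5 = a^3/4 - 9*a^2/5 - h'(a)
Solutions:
 h(a) = C1 + a^4/16 - 3*a^3/5 - 9*a^2/10


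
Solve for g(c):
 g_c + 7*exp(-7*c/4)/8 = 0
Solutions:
 g(c) = C1 + exp(-7*c/4)/2


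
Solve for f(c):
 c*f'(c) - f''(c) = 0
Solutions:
 f(c) = C1 + C2*erfi(sqrt(2)*c/2)


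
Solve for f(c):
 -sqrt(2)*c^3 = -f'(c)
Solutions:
 f(c) = C1 + sqrt(2)*c^4/4


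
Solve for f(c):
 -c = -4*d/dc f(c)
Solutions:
 f(c) = C1 + c^2/8


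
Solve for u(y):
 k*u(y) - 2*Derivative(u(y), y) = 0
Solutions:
 u(y) = C1*exp(k*y/2)


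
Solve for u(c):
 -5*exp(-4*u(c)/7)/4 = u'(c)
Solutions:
 u(c) = 7*log(-I*(C1 - 5*c/7)^(1/4))
 u(c) = 7*log(I*(C1 - 5*c/7)^(1/4))
 u(c) = 7*log(-(C1 - 5*c/7)^(1/4))
 u(c) = 7*log(C1 - 5*c/7)/4


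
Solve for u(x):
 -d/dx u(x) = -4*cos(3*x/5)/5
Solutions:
 u(x) = C1 + 4*sin(3*x/5)/3


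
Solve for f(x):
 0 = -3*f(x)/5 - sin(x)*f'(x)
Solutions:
 f(x) = C1*(cos(x) + 1)^(3/10)/(cos(x) - 1)^(3/10)


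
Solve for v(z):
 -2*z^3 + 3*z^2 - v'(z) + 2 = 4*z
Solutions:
 v(z) = C1 - z^4/2 + z^3 - 2*z^2 + 2*z


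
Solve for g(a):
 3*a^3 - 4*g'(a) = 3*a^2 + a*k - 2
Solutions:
 g(a) = C1 + 3*a^4/16 - a^3/4 - a^2*k/8 + a/2


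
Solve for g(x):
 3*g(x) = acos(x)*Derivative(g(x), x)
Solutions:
 g(x) = C1*exp(3*Integral(1/acos(x), x))


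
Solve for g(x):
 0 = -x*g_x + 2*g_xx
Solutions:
 g(x) = C1 + C2*erfi(x/2)


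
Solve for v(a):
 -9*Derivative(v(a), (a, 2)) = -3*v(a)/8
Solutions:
 v(a) = C1*exp(-sqrt(6)*a/12) + C2*exp(sqrt(6)*a/12)


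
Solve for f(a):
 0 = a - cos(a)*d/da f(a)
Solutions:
 f(a) = C1 + Integral(a/cos(a), a)


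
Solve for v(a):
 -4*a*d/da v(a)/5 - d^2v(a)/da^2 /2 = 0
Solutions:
 v(a) = C1 + C2*erf(2*sqrt(5)*a/5)


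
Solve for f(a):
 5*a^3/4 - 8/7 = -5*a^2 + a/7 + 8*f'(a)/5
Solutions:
 f(a) = C1 + 25*a^4/128 + 25*a^3/24 - 5*a^2/112 - 5*a/7


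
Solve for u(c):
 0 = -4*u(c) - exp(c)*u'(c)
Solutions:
 u(c) = C1*exp(4*exp(-c))


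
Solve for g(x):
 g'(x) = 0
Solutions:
 g(x) = C1


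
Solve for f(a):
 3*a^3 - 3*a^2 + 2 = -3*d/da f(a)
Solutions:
 f(a) = C1 - a^4/4 + a^3/3 - 2*a/3


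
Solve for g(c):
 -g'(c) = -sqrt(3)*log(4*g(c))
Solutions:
 -sqrt(3)*Integral(1/(log(_y) + 2*log(2)), (_y, g(c)))/3 = C1 - c


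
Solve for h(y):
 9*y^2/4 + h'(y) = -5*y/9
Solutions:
 h(y) = C1 - 3*y^3/4 - 5*y^2/18


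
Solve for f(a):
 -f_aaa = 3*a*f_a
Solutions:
 f(a) = C1 + Integral(C2*airyai(-3^(1/3)*a) + C3*airybi(-3^(1/3)*a), a)


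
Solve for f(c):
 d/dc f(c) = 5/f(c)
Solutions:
 f(c) = -sqrt(C1 + 10*c)
 f(c) = sqrt(C1 + 10*c)


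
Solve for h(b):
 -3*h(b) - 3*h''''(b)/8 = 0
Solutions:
 h(b) = (C1*sin(2^(1/4)*b) + C2*cos(2^(1/4)*b))*exp(-2^(1/4)*b) + (C3*sin(2^(1/4)*b) + C4*cos(2^(1/4)*b))*exp(2^(1/4)*b)


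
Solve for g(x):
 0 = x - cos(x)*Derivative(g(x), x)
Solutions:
 g(x) = C1 + Integral(x/cos(x), x)


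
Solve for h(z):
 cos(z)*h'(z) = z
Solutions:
 h(z) = C1 + Integral(z/cos(z), z)


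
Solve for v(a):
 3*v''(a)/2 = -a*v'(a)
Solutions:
 v(a) = C1 + C2*erf(sqrt(3)*a/3)


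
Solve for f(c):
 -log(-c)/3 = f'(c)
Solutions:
 f(c) = C1 - c*log(-c)/3 + c/3


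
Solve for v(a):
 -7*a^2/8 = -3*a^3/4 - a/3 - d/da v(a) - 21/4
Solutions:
 v(a) = C1 - 3*a^4/16 + 7*a^3/24 - a^2/6 - 21*a/4


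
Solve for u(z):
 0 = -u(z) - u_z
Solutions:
 u(z) = C1*exp(-z)


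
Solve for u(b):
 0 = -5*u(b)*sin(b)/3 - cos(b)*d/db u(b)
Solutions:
 u(b) = C1*cos(b)^(5/3)


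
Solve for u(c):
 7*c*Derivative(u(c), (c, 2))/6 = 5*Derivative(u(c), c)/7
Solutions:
 u(c) = C1 + C2*c^(79/49)


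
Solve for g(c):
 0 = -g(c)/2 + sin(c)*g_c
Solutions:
 g(c) = C1*(cos(c) - 1)^(1/4)/(cos(c) + 1)^(1/4)


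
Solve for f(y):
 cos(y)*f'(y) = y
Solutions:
 f(y) = C1 + Integral(y/cos(y), y)


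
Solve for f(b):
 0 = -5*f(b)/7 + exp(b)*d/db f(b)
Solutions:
 f(b) = C1*exp(-5*exp(-b)/7)


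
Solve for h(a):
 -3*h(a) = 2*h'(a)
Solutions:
 h(a) = C1*exp(-3*a/2)


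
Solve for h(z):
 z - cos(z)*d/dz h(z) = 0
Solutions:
 h(z) = C1 + Integral(z/cos(z), z)


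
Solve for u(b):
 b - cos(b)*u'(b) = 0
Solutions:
 u(b) = C1 + Integral(b/cos(b), b)


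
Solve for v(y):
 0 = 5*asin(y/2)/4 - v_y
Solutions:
 v(y) = C1 + 5*y*asin(y/2)/4 + 5*sqrt(4 - y^2)/4


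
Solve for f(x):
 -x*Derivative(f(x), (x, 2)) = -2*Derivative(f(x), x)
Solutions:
 f(x) = C1 + C2*x^3


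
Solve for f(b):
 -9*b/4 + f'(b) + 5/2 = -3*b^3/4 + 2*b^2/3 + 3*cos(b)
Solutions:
 f(b) = C1 - 3*b^4/16 + 2*b^3/9 + 9*b^2/8 - 5*b/2 + 3*sin(b)


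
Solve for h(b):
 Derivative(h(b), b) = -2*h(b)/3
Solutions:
 h(b) = C1*exp(-2*b/3)


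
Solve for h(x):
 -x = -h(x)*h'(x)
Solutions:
 h(x) = -sqrt(C1 + x^2)
 h(x) = sqrt(C1 + x^2)


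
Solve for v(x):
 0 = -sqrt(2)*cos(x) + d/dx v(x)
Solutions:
 v(x) = C1 + sqrt(2)*sin(x)


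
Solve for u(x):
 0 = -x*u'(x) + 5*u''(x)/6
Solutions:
 u(x) = C1 + C2*erfi(sqrt(15)*x/5)


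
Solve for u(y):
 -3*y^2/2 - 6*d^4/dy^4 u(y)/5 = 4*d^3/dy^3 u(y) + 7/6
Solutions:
 u(y) = C1 + C2*y + C3*y^2 + C4*exp(-10*y/3) - y^5/160 + 3*y^4/320 - 431*y^3/7200


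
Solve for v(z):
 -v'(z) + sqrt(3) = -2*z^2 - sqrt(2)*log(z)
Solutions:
 v(z) = C1 + 2*z^3/3 + sqrt(2)*z*log(z) - sqrt(2)*z + sqrt(3)*z


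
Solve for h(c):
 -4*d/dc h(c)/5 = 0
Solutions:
 h(c) = C1


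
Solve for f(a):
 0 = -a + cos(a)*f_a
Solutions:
 f(a) = C1 + Integral(a/cos(a), a)


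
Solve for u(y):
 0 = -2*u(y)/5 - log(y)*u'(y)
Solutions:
 u(y) = C1*exp(-2*li(y)/5)


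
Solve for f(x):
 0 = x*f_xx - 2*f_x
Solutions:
 f(x) = C1 + C2*x^3


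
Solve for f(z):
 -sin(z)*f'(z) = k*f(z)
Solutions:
 f(z) = C1*exp(k*(-log(cos(z) - 1) + log(cos(z) + 1))/2)


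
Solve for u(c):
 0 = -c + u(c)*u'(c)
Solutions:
 u(c) = -sqrt(C1 + c^2)
 u(c) = sqrt(C1 + c^2)


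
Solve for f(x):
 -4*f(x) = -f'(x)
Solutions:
 f(x) = C1*exp(4*x)


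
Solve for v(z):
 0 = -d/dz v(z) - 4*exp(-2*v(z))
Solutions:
 v(z) = log(-sqrt(C1 - 8*z))
 v(z) = log(C1 - 8*z)/2


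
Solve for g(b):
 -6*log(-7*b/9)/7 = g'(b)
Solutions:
 g(b) = C1 - 6*b*log(-b)/7 + 6*b*(-log(7) + 1 + 2*log(3))/7


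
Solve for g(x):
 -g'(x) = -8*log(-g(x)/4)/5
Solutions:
 -5*Integral(1/(log(-_y) - 2*log(2)), (_y, g(x)))/8 = C1 - x


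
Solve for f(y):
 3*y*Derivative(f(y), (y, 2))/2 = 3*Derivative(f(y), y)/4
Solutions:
 f(y) = C1 + C2*y^(3/2)


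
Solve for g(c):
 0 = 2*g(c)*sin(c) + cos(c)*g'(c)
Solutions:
 g(c) = C1*cos(c)^2


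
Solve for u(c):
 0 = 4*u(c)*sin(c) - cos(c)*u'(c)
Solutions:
 u(c) = C1/cos(c)^4


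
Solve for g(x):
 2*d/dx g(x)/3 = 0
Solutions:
 g(x) = C1


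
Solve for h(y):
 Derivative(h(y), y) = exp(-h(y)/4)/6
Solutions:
 h(y) = 4*log(C1 + y/24)


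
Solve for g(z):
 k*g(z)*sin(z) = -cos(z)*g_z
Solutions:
 g(z) = C1*exp(k*log(cos(z)))


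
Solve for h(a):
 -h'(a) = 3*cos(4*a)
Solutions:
 h(a) = C1 - 3*sin(4*a)/4


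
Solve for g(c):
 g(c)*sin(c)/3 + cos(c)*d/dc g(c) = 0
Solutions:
 g(c) = C1*cos(c)^(1/3)


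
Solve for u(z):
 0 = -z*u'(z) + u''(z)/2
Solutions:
 u(z) = C1 + C2*erfi(z)


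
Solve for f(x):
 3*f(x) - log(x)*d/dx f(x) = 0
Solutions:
 f(x) = C1*exp(3*li(x))


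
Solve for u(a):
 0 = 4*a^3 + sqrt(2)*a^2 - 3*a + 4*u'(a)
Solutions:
 u(a) = C1 - a^4/4 - sqrt(2)*a^3/12 + 3*a^2/8


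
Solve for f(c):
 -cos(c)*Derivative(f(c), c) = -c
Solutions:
 f(c) = C1 + Integral(c/cos(c), c)


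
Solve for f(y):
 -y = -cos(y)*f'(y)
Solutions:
 f(y) = C1 + Integral(y/cos(y), y)


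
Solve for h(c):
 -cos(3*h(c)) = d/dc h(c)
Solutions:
 h(c) = -asin((C1 + exp(6*c))/(C1 - exp(6*c)))/3 + pi/3
 h(c) = asin((C1 + exp(6*c))/(C1 - exp(6*c)))/3


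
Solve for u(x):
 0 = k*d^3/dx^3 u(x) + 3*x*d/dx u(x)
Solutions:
 u(x) = C1 + Integral(C2*airyai(3^(1/3)*x*(-1/k)^(1/3)) + C3*airybi(3^(1/3)*x*(-1/k)^(1/3)), x)


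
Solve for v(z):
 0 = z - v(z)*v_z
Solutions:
 v(z) = -sqrt(C1 + z^2)
 v(z) = sqrt(C1 + z^2)


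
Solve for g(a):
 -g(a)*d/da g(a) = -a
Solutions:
 g(a) = -sqrt(C1 + a^2)
 g(a) = sqrt(C1 + a^2)


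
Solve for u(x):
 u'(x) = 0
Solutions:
 u(x) = C1


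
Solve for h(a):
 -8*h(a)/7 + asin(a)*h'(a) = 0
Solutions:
 h(a) = C1*exp(8*Integral(1/asin(a), a)/7)


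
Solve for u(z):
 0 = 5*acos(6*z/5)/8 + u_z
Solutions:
 u(z) = C1 - 5*z*acos(6*z/5)/8 + 5*sqrt(25 - 36*z^2)/48


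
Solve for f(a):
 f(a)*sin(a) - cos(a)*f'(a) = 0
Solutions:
 f(a) = C1/cos(a)


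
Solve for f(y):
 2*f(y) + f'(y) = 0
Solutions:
 f(y) = C1*exp(-2*y)


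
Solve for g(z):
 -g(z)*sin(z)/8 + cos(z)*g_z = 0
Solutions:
 g(z) = C1/cos(z)^(1/8)


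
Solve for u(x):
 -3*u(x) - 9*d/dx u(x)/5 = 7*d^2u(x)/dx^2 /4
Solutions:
 u(x) = (C1*sin(4*sqrt(111)*x/35) + C2*cos(4*sqrt(111)*x/35))*exp(-18*x/35)


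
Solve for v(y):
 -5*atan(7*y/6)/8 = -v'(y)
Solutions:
 v(y) = C1 + 5*y*atan(7*y/6)/8 - 15*log(49*y^2 + 36)/56


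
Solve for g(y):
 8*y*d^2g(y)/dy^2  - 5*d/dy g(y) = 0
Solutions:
 g(y) = C1 + C2*y^(13/8)


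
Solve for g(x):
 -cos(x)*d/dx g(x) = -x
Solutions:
 g(x) = C1 + Integral(x/cos(x), x)


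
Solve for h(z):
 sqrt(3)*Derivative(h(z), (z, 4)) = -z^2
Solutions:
 h(z) = C1 + C2*z + C3*z^2 + C4*z^3 - sqrt(3)*z^6/1080


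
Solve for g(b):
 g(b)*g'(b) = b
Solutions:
 g(b) = -sqrt(C1 + b^2)
 g(b) = sqrt(C1 + b^2)


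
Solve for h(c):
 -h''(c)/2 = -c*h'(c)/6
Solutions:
 h(c) = C1 + C2*erfi(sqrt(6)*c/6)


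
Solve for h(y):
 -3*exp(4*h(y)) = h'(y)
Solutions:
 h(y) = log(-I*(1/(C1 + 12*y))^(1/4))
 h(y) = log(I*(1/(C1 + 12*y))^(1/4))
 h(y) = log(-(1/(C1 + 12*y))^(1/4))
 h(y) = log(1/(C1 + 12*y))/4


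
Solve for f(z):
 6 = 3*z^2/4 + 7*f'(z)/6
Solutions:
 f(z) = C1 - 3*z^3/14 + 36*z/7


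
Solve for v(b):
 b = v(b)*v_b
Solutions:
 v(b) = -sqrt(C1 + b^2)
 v(b) = sqrt(C1 + b^2)


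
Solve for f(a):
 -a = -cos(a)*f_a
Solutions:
 f(a) = C1 + Integral(a/cos(a), a)


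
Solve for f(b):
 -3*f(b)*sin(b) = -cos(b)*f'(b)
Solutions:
 f(b) = C1/cos(b)^3


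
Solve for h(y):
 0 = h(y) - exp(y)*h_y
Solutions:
 h(y) = C1*exp(-exp(-y))


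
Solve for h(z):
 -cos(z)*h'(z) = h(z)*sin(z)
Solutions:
 h(z) = C1*cos(z)


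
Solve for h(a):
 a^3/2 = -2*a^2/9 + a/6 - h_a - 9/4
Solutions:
 h(a) = C1 - a^4/8 - 2*a^3/27 + a^2/12 - 9*a/4


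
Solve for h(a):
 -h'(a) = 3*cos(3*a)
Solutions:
 h(a) = C1 - sin(3*a)


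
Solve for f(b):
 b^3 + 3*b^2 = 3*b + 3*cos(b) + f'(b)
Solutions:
 f(b) = C1 + b^4/4 + b^3 - 3*b^2/2 - 3*sin(b)


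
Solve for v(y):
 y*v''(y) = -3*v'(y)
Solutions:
 v(y) = C1 + C2/y^2


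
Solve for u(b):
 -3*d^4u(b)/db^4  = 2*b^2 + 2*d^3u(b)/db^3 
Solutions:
 u(b) = C1 + C2*b + C3*b^2 + C4*exp(-2*b/3) - b^5/60 + b^4/8 - 3*b^3/4
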